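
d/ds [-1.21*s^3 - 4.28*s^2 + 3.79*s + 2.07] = -3.63*s^2 - 8.56*s + 3.79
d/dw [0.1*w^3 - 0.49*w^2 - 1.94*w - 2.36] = 0.3*w^2 - 0.98*w - 1.94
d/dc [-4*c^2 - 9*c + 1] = -8*c - 9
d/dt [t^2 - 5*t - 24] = 2*t - 5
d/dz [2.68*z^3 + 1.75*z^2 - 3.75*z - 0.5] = 8.04*z^2 + 3.5*z - 3.75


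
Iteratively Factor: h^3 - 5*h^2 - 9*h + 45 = (h - 5)*(h^2 - 9) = (h - 5)*(h + 3)*(h - 3)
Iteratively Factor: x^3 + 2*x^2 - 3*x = (x + 3)*(x^2 - x) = x*(x + 3)*(x - 1)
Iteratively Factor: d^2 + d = (d + 1)*(d)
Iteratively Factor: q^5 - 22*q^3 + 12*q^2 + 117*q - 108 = (q - 1)*(q^4 + q^3 - 21*q^2 - 9*q + 108) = (q - 1)*(q + 3)*(q^3 - 2*q^2 - 15*q + 36) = (q - 3)*(q - 1)*(q + 3)*(q^2 + q - 12) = (q - 3)^2*(q - 1)*(q + 3)*(q + 4)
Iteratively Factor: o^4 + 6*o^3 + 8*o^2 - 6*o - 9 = (o - 1)*(o^3 + 7*o^2 + 15*o + 9) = (o - 1)*(o + 1)*(o^2 + 6*o + 9) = (o - 1)*(o + 1)*(o + 3)*(o + 3)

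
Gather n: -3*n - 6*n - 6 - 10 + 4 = -9*n - 12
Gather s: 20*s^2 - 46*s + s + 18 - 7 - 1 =20*s^2 - 45*s + 10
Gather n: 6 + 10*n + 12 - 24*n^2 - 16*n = -24*n^2 - 6*n + 18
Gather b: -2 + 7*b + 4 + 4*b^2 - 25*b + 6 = 4*b^2 - 18*b + 8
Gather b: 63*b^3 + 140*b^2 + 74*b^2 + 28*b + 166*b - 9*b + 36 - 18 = 63*b^3 + 214*b^2 + 185*b + 18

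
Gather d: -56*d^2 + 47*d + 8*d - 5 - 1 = -56*d^2 + 55*d - 6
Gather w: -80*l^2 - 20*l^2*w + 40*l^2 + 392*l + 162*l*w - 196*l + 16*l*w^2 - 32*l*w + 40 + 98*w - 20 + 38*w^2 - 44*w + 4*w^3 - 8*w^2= -40*l^2 + 196*l + 4*w^3 + w^2*(16*l + 30) + w*(-20*l^2 + 130*l + 54) + 20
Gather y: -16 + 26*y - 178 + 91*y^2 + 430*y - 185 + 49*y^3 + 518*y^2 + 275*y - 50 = 49*y^3 + 609*y^2 + 731*y - 429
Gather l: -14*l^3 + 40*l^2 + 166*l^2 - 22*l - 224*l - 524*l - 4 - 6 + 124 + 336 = -14*l^3 + 206*l^2 - 770*l + 450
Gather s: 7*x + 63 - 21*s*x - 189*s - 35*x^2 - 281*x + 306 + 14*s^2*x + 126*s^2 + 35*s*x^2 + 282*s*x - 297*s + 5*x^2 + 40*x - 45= s^2*(14*x + 126) + s*(35*x^2 + 261*x - 486) - 30*x^2 - 234*x + 324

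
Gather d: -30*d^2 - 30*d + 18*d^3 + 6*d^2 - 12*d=18*d^3 - 24*d^2 - 42*d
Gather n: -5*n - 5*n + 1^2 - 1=-10*n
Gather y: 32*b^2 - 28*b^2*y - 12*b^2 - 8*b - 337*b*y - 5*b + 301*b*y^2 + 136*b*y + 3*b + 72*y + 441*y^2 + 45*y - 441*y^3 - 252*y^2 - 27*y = 20*b^2 - 10*b - 441*y^3 + y^2*(301*b + 189) + y*(-28*b^2 - 201*b + 90)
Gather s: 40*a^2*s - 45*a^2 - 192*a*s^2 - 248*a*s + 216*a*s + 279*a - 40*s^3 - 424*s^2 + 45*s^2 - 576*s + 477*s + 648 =-45*a^2 + 279*a - 40*s^3 + s^2*(-192*a - 379) + s*(40*a^2 - 32*a - 99) + 648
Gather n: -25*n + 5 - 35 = -25*n - 30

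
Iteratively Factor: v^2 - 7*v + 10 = (v - 2)*(v - 5)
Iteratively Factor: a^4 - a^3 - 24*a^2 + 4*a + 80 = (a + 4)*(a^3 - 5*a^2 - 4*a + 20) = (a - 5)*(a + 4)*(a^2 - 4) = (a - 5)*(a - 2)*(a + 4)*(a + 2)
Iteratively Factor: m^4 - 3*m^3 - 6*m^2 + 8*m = (m + 2)*(m^3 - 5*m^2 + 4*m) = (m - 1)*(m + 2)*(m^2 - 4*m) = m*(m - 1)*(m + 2)*(m - 4)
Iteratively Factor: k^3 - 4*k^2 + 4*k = (k - 2)*(k^2 - 2*k) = (k - 2)^2*(k)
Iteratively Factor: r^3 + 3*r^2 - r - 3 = (r + 3)*(r^2 - 1) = (r + 1)*(r + 3)*(r - 1)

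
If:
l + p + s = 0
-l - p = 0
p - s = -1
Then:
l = 1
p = -1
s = 0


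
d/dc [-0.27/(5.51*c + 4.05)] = 1.4877/(5.51*c + 4.05)^2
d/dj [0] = 0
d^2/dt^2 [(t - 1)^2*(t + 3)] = 6*t + 2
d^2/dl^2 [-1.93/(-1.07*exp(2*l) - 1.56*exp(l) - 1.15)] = (1.93*(2.14*exp(l) + 1.56)*(4.28*exp(l) + 3.12)*exp(l) - (8.2604*exp(l) + 3.0108)*(1.07*exp(2*l) + 1.56*exp(l) + 1.15))*exp(l)/(1.07*exp(2*l) + 1.56*exp(l) + 1.15)^3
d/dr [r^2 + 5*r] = 2*r + 5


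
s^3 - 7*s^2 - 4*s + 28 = (s - 7)*(s - 2)*(s + 2)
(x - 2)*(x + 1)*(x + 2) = x^3 + x^2 - 4*x - 4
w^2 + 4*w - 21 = (w - 3)*(w + 7)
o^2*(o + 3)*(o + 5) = o^4 + 8*o^3 + 15*o^2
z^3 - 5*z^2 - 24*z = z*(z - 8)*(z + 3)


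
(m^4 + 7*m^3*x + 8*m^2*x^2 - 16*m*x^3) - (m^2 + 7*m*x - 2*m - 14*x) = m^4 + 7*m^3*x + 8*m^2*x^2 - m^2 - 16*m*x^3 - 7*m*x + 2*m + 14*x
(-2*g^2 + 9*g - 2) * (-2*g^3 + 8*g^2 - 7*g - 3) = 4*g^5 - 34*g^4 + 90*g^3 - 73*g^2 - 13*g + 6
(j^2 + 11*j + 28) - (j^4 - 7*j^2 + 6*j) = -j^4 + 8*j^2 + 5*j + 28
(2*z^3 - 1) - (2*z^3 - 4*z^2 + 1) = 4*z^2 - 2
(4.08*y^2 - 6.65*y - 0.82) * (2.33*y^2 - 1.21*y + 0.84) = 9.5064*y^4 - 20.4313*y^3 + 9.5631*y^2 - 4.5938*y - 0.6888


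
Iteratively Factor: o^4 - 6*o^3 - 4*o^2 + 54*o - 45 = (o - 1)*(o^3 - 5*o^2 - 9*o + 45) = (o - 5)*(o - 1)*(o^2 - 9) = (o - 5)*(o - 1)*(o + 3)*(o - 3)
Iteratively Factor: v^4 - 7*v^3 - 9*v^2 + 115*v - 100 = (v - 1)*(v^3 - 6*v^2 - 15*v + 100) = (v - 1)*(v + 4)*(v^2 - 10*v + 25) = (v - 5)*(v - 1)*(v + 4)*(v - 5)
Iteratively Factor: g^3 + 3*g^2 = (g)*(g^2 + 3*g) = g^2*(g + 3)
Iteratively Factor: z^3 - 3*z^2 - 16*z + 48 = (z + 4)*(z^2 - 7*z + 12) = (z - 4)*(z + 4)*(z - 3)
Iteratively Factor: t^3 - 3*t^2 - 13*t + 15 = (t + 3)*(t^2 - 6*t + 5) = (t - 5)*(t + 3)*(t - 1)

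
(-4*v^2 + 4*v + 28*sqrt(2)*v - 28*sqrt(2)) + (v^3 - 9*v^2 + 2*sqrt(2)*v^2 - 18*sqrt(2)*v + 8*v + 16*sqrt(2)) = v^3 - 13*v^2 + 2*sqrt(2)*v^2 + 12*v + 10*sqrt(2)*v - 12*sqrt(2)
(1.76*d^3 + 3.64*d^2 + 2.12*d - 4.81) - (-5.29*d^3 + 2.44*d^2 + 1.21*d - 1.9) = 7.05*d^3 + 1.2*d^2 + 0.91*d - 2.91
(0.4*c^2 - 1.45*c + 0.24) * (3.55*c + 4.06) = 1.42*c^3 - 3.5235*c^2 - 5.035*c + 0.9744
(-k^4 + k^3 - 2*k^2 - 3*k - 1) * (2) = -2*k^4 + 2*k^3 - 4*k^2 - 6*k - 2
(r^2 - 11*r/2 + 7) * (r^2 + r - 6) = r^4 - 9*r^3/2 - 9*r^2/2 + 40*r - 42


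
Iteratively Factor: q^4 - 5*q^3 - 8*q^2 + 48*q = (q - 4)*(q^3 - q^2 - 12*q) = q*(q - 4)*(q^2 - q - 12) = q*(q - 4)*(q + 3)*(q - 4)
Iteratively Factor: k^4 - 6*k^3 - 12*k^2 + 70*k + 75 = (k + 3)*(k^3 - 9*k^2 + 15*k + 25) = (k + 1)*(k + 3)*(k^2 - 10*k + 25) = (k - 5)*(k + 1)*(k + 3)*(k - 5)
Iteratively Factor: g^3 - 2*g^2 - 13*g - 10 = (g - 5)*(g^2 + 3*g + 2) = (g - 5)*(g + 1)*(g + 2)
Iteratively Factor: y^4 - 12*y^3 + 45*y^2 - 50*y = (y - 5)*(y^3 - 7*y^2 + 10*y) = (y - 5)*(y - 2)*(y^2 - 5*y) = (y - 5)^2*(y - 2)*(y)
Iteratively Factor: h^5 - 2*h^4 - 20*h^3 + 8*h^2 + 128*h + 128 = (h + 2)*(h^4 - 4*h^3 - 12*h^2 + 32*h + 64) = (h + 2)^2*(h^3 - 6*h^2 + 32) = (h - 4)*(h + 2)^2*(h^2 - 2*h - 8) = (h - 4)^2*(h + 2)^2*(h + 2)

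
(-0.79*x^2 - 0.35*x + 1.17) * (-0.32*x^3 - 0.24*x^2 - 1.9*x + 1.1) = 0.2528*x^5 + 0.3016*x^4 + 1.2106*x^3 - 0.4848*x^2 - 2.608*x + 1.287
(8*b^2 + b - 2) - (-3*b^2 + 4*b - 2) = 11*b^2 - 3*b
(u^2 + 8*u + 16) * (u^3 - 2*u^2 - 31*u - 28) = u^5 + 6*u^4 - 31*u^3 - 308*u^2 - 720*u - 448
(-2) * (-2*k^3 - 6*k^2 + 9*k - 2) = 4*k^3 + 12*k^2 - 18*k + 4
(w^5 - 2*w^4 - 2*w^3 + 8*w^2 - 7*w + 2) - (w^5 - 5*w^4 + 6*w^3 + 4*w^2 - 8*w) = 3*w^4 - 8*w^3 + 4*w^2 + w + 2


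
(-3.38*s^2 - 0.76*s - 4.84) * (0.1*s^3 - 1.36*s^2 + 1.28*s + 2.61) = -0.338*s^5 + 4.5208*s^4 - 3.7768*s^3 - 3.2122*s^2 - 8.1788*s - 12.6324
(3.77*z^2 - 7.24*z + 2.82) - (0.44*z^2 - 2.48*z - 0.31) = 3.33*z^2 - 4.76*z + 3.13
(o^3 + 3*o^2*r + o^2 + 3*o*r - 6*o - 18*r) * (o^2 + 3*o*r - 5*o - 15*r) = o^5 + 6*o^4*r - 4*o^4 + 9*o^3*r^2 - 24*o^3*r - 11*o^3 - 36*o^2*r^2 - 66*o^2*r + 30*o^2 - 99*o*r^2 + 180*o*r + 270*r^2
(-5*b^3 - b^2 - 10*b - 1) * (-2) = 10*b^3 + 2*b^2 + 20*b + 2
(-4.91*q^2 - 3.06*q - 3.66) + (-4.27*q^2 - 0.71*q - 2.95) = -9.18*q^2 - 3.77*q - 6.61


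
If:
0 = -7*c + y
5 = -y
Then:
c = -5/7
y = -5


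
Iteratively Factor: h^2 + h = (h + 1)*(h)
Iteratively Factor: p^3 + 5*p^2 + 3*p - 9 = (p + 3)*(p^2 + 2*p - 3) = (p - 1)*(p + 3)*(p + 3)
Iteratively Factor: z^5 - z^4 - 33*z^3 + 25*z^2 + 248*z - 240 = (z + 4)*(z^4 - 5*z^3 - 13*z^2 + 77*z - 60) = (z - 5)*(z + 4)*(z^3 - 13*z + 12) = (z - 5)*(z - 3)*(z + 4)*(z^2 + 3*z - 4) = (z - 5)*(z - 3)*(z - 1)*(z + 4)*(z + 4)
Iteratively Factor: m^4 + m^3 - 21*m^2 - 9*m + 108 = (m - 3)*(m^3 + 4*m^2 - 9*m - 36) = (m - 3)^2*(m^2 + 7*m + 12) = (m - 3)^2*(m + 3)*(m + 4)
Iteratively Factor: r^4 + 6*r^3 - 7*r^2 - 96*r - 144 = (r - 4)*(r^3 + 10*r^2 + 33*r + 36) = (r - 4)*(r + 3)*(r^2 + 7*r + 12) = (r - 4)*(r + 3)*(r + 4)*(r + 3)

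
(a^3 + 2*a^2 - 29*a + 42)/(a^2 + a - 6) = (a^2 + 4*a - 21)/(a + 3)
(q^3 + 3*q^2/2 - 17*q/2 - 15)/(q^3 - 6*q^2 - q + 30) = (q + 5/2)/(q - 5)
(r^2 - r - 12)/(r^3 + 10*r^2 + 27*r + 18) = (r - 4)/(r^2 + 7*r + 6)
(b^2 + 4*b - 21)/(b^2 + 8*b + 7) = (b - 3)/(b + 1)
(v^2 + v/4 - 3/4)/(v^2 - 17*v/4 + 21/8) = 2*(v + 1)/(2*v - 7)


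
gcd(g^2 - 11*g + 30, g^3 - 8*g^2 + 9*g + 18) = g - 6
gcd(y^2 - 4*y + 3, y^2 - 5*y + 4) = y - 1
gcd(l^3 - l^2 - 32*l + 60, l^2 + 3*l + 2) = 1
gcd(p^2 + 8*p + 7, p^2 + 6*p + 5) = p + 1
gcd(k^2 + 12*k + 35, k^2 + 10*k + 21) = k + 7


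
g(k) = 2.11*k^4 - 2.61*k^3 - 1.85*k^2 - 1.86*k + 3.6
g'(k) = 8.44*k^3 - 7.83*k^2 - 3.7*k - 1.86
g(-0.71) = 5.46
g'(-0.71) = -6.20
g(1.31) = -1.66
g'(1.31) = -1.17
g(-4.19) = 821.24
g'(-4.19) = -744.67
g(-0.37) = 4.21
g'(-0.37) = -1.99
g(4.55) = 615.32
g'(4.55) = 614.22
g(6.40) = 2771.72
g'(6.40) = 1866.24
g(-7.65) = 8304.56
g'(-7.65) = -4210.35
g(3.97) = 327.89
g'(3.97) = 388.14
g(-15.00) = 115242.75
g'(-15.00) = -30193.11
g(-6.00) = 3246.48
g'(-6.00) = -2084.58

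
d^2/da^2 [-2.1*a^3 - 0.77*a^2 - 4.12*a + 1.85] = -12.6*a - 1.54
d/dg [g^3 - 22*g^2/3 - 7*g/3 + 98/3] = 3*g^2 - 44*g/3 - 7/3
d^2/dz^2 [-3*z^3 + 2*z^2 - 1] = 4 - 18*z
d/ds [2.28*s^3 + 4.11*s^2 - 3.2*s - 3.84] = 6.84*s^2 + 8.22*s - 3.2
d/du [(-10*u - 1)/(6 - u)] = -61/(u - 6)^2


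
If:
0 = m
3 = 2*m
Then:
No Solution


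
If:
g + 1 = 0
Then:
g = -1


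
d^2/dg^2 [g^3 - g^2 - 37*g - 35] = 6*g - 2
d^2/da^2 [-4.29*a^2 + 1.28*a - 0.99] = -8.58000000000000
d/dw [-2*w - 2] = -2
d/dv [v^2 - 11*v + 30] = 2*v - 11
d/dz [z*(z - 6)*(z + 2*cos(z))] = -z*(z - 6)*(2*sin(z) - 1) + z*(z + 2*cos(z)) + (z - 6)*(z + 2*cos(z))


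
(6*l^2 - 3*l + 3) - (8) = 6*l^2 - 3*l - 5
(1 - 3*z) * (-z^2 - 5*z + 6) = 3*z^3 + 14*z^2 - 23*z + 6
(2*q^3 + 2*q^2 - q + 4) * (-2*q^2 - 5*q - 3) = -4*q^5 - 14*q^4 - 14*q^3 - 9*q^2 - 17*q - 12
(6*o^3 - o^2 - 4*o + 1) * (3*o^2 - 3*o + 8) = 18*o^5 - 21*o^4 + 39*o^3 + 7*o^2 - 35*o + 8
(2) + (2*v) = 2*v + 2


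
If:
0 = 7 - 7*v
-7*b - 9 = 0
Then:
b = -9/7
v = 1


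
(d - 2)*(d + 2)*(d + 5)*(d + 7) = d^4 + 12*d^3 + 31*d^2 - 48*d - 140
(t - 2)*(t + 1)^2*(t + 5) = t^4 + 5*t^3 - 3*t^2 - 17*t - 10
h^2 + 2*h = h*(h + 2)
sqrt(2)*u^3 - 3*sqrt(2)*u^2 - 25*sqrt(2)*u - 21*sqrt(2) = (u - 7)*(u + 3)*(sqrt(2)*u + sqrt(2))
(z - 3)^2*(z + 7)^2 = z^4 + 8*z^3 - 26*z^2 - 168*z + 441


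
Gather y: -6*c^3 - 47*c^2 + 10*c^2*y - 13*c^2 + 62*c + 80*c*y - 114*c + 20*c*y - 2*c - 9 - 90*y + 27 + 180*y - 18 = -6*c^3 - 60*c^2 - 54*c + y*(10*c^2 + 100*c + 90)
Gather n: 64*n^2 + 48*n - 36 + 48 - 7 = 64*n^2 + 48*n + 5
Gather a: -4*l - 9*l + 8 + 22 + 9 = 39 - 13*l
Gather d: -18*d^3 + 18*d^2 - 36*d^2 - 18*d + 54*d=-18*d^3 - 18*d^2 + 36*d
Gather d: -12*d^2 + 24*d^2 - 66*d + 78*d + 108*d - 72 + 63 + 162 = 12*d^2 + 120*d + 153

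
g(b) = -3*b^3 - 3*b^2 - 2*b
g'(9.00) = -785.00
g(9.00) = -2448.00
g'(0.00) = -2.00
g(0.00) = 0.00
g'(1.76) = -40.44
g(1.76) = -29.17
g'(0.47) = -6.81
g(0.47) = -1.91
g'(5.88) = -348.45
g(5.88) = -725.38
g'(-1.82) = -20.89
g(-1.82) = 11.79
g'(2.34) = -65.32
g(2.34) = -59.55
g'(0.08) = -2.54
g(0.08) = -0.18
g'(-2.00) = -26.00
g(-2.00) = 16.00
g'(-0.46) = -1.14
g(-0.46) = 0.58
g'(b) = -9*b^2 - 6*b - 2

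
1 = 1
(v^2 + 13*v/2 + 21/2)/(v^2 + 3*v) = (v + 7/2)/v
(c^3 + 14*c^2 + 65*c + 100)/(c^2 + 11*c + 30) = (c^2 + 9*c + 20)/(c + 6)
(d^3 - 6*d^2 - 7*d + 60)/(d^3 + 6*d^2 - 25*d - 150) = (d^2 - d - 12)/(d^2 + 11*d + 30)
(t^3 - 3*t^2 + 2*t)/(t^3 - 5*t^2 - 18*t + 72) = t*(t^2 - 3*t + 2)/(t^3 - 5*t^2 - 18*t + 72)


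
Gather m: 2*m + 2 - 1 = 2*m + 1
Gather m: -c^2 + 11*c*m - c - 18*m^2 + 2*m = -c^2 - c - 18*m^2 + m*(11*c + 2)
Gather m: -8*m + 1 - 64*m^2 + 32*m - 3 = -64*m^2 + 24*m - 2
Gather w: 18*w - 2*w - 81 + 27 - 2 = 16*w - 56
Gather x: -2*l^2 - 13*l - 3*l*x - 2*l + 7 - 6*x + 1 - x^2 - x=-2*l^2 - 15*l - x^2 + x*(-3*l - 7) + 8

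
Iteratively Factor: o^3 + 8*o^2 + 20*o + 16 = (o + 4)*(o^2 + 4*o + 4) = (o + 2)*(o + 4)*(o + 2)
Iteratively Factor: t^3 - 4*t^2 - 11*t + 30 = (t + 3)*(t^2 - 7*t + 10) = (t - 2)*(t + 3)*(t - 5)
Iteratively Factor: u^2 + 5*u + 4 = (u + 4)*(u + 1)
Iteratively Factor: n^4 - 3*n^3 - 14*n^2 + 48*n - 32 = (n - 4)*(n^3 + n^2 - 10*n + 8) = (n - 4)*(n - 1)*(n^2 + 2*n - 8) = (n - 4)*(n - 1)*(n + 4)*(n - 2)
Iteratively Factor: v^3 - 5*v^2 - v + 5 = (v + 1)*(v^2 - 6*v + 5) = (v - 5)*(v + 1)*(v - 1)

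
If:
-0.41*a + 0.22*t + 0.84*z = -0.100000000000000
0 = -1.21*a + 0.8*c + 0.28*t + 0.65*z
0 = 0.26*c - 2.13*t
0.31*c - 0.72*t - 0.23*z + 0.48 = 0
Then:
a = -3.79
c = -4.07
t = -0.50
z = -1.84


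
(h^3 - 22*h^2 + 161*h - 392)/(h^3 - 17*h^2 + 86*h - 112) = (h - 7)/(h - 2)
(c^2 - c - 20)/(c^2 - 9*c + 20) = (c + 4)/(c - 4)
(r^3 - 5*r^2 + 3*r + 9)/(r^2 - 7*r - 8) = (r^2 - 6*r + 9)/(r - 8)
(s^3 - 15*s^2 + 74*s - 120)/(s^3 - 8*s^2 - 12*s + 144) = (s^2 - 9*s + 20)/(s^2 - 2*s - 24)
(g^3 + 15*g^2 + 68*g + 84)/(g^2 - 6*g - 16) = (g^2 + 13*g + 42)/(g - 8)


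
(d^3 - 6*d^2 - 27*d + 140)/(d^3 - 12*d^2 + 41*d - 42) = (d^2 + d - 20)/(d^2 - 5*d + 6)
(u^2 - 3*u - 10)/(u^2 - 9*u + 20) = (u + 2)/(u - 4)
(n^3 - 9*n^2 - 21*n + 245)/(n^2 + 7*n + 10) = (n^2 - 14*n + 49)/(n + 2)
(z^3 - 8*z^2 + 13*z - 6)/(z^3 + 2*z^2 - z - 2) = (z^2 - 7*z + 6)/(z^2 + 3*z + 2)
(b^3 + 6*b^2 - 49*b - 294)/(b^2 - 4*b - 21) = (b^2 + 13*b + 42)/(b + 3)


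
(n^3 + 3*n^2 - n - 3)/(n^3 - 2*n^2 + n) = (n^2 + 4*n + 3)/(n*(n - 1))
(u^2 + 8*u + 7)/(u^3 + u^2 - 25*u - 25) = (u + 7)/(u^2 - 25)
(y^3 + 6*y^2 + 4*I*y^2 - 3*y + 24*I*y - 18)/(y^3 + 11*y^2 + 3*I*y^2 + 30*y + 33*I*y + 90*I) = (y + I)/(y + 5)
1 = 1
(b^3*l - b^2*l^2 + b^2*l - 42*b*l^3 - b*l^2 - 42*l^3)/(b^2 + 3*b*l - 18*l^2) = l*(b^2 - 7*b*l + b - 7*l)/(b - 3*l)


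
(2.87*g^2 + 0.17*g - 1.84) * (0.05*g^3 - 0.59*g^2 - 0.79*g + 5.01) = 0.1435*g^5 - 1.6848*g^4 - 2.4596*g^3 + 15.33*g^2 + 2.3053*g - 9.2184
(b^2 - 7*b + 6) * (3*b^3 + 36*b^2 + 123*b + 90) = 3*b^5 + 15*b^4 - 111*b^3 - 555*b^2 + 108*b + 540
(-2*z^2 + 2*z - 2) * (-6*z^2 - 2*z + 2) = 12*z^4 - 8*z^3 + 4*z^2 + 8*z - 4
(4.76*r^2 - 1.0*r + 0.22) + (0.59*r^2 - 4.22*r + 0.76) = 5.35*r^2 - 5.22*r + 0.98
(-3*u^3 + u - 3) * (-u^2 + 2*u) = 3*u^5 - 6*u^4 - u^3 + 5*u^2 - 6*u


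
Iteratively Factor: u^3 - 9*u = (u)*(u^2 - 9) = u*(u + 3)*(u - 3)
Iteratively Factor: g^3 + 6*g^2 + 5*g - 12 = (g + 3)*(g^2 + 3*g - 4) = (g + 3)*(g + 4)*(g - 1)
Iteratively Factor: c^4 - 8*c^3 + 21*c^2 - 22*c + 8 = (c - 4)*(c^3 - 4*c^2 + 5*c - 2) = (c - 4)*(c - 1)*(c^2 - 3*c + 2) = (c - 4)*(c - 1)^2*(c - 2)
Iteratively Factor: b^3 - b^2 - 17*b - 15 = (b - 5)*(b^2 + 4*b + 3) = (b - 5)*(b + 3)*(b + 1)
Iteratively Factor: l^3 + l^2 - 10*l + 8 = (l + 4)*(l^2 - 3*l + 2) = (l - 2)*(l + 4)*(l - 1)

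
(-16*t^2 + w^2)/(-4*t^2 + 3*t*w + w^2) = (4*t - w)/(t - w)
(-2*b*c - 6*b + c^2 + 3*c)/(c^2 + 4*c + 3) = (-2*b + c)/(c + 1)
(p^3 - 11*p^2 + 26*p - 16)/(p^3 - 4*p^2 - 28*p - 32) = (p^2 - 3*p + 2)/(p^2 + 4*p + 4)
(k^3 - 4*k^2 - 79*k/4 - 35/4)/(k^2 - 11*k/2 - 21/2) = (4*k^2 + 12*k + 5)/(2*(2*k + 3))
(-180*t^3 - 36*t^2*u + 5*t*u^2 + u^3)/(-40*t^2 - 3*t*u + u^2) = (36*t^2 - u^2)/(8*t - u)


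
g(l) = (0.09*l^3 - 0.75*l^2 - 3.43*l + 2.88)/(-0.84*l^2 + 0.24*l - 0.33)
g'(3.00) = -0.33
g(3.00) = 1.64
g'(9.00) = -0.15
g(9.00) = 0.35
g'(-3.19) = -0.62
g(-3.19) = -0.34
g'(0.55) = 11.85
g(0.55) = -1.73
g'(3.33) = -0.31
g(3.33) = 1.53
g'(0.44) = 14.54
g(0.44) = -3.19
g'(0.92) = 3.96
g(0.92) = 1.02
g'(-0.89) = -4.71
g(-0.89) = -4.36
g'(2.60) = -0.33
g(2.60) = 1.77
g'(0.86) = 4.84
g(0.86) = 0.76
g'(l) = (1.68*l - 0.24)*(0.09*l^3 - 0.75*l^2 - 3.43*l + 2.88)/(-0.84*l^2 + 0.24*l - 0.33)^2 + (0.27*l^2 - 1.5*l - 3.43)/(-0.84*l^2 + 0.24*l - 0.33) = (-0.0756*l^4 + 0.0431999999999999*l^3 - 3.1503*l^2 + 5.3334*l + 0.4407)/(0.7056*l^4 - 0.4032*l^3 + 0.612*l^2 - 0.1584*l + 0.1089)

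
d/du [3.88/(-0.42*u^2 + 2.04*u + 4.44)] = (3.2592*u - 7.9152)/(-0.42*u^2 + 2.04*u + 4.44)^2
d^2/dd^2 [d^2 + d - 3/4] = 2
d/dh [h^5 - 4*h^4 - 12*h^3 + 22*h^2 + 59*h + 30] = 5*h^4 - 16*h^3 - 36*h^2 + 44*h + 59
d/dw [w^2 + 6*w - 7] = 2*w + 6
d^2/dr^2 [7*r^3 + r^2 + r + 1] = 42*r + 2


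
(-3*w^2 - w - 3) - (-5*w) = -3*w^2 + 4*w - 3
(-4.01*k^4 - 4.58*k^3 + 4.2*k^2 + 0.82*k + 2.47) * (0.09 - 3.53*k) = 14.1553*k^5 + 15.8065*k^4 - 15.2382*k^3 - 2.5166*k^2 - 8.6453*k + 0.2223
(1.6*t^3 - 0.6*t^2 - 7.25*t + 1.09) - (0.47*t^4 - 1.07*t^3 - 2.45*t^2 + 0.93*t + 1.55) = -0.47*t^4 + 2.67*t^3 + 1.85*t^2 - 8.18*t - 0.46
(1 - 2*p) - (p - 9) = 10 - 3*p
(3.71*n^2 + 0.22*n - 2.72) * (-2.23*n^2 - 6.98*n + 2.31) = -8.2733*n^4 - 26.3864*n^3 + 13.1001*n^2 + 19.4938*n - 6.2832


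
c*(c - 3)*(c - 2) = c^3 - 5*c^2 + 6*c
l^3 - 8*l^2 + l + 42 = (l - 7)*(l - 3)*(l + 2)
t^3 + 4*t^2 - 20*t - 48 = (t - 4)*(t + 2)*(t + 6)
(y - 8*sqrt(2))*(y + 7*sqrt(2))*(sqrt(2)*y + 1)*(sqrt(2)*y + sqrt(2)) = 2*y^4 - sqrt(2)*y^3 + 2*y^3 - 226*y^2 - sqrt(2)*y^2 - 226*y - 112*sqrt(2)*y - 112*sqrt(2)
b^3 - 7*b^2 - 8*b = b*(b - 8)*(b + 1)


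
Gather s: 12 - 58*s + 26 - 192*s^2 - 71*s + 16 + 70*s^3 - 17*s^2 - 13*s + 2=70*s^3 - 209*s^2 - 142*s + 56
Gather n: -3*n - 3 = -3*n - 3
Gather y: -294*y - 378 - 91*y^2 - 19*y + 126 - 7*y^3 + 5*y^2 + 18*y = -7*y^3 - 86*y^2 - 295*y - 252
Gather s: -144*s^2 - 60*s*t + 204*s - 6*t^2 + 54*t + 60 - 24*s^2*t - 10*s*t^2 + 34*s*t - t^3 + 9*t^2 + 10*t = s^2*(-24*t - 144) + s*(-10*t^2 - 26*t + 204) - t^3 + 3*t^2 + 64*t + 60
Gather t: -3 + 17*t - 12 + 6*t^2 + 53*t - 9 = 6*t^2 + 70*t - 24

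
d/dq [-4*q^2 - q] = -8*q - 1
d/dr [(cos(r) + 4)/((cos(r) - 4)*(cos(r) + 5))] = (cos(r)^2 + 8*cos(r) + 24)*sin(r)/((cos(r) - 4)^2*(cos(r) + 5)^2)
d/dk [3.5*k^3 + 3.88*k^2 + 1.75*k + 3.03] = 10.5*k^2 + 7.76*k + 1.75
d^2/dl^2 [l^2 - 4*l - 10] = 2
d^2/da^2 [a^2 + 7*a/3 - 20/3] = 2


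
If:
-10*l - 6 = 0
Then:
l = -3/5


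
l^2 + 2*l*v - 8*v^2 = (l - 2*v)*(l + 4*v)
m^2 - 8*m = m*(m - 8)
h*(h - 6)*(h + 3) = h^3 - 3*h^2 - 18*h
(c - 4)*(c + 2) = c^2 - 2*c - 8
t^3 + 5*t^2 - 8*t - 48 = (t - 3)*(t + 4)^2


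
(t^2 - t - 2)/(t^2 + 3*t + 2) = (t - 2)/(t + 2)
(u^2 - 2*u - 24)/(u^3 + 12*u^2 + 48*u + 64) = (u - 6)/(u^2 + 8*u + 16)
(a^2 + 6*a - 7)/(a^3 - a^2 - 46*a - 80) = (-a^2 - 6*a + 7)/(-a^3 + a^2 + 46*a + 80)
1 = 1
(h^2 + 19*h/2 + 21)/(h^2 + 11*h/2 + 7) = (h + 6)/(h + 2)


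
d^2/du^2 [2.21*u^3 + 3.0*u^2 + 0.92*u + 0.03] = 13.26*u + 6.0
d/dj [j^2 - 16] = 2*j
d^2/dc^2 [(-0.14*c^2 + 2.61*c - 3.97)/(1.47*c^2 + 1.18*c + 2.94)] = (11.765586*c^3 - 47.842326*c^2 - 108.99756*c + 2.73000400000001)/(3.176523*c^6 + 7.649586*c^5 + 25.199622*c^4 + 32.241376*c^3 + 50.399244*c^2 + 30.598344*c + 25.412184)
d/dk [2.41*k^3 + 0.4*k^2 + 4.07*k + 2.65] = 7.23*k^2 + 0.8*k + 4.07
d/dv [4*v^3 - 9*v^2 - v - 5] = 12*v^2 - 18*v - 1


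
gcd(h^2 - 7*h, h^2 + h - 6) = 1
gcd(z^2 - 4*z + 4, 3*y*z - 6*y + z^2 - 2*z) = z - 2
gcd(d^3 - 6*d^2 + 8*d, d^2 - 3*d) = d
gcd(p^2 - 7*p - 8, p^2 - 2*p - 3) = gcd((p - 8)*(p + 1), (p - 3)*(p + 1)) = p + 1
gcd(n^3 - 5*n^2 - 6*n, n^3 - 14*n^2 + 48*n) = n^2 - 6*n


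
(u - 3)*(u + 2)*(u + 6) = u^3 + 5*u^2 - 12*u - 36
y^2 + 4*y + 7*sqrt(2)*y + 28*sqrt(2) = (y + 4)*(y + 7*sqrt(2))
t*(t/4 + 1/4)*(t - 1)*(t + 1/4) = t^4/4 + t^3/16 - t^2/4 - t/16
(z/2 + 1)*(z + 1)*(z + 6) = z^3/2 + 9*z^2/2 + 10*z + 6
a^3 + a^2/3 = a^2*(a + 1/3)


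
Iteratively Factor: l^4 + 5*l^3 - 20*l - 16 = (l + 1)*(l^3 + 4*l^2 - 4*l - 16) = (l + 1)*(l + 4)*(l^2 - 4) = (l + 1)*(l + 2)*(l + 4)*(l - 2)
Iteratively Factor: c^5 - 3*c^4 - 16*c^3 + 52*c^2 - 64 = (c + 1)*(c^4 - 4*c^3 - 12*c^2 + 64*c - 64) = (c - 2)*(c + 1)*(c^3 - 2*c^2 - 16*c + 32) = (c - 2)*(c + 1)*(c + 4)*(c^2 - 6*c + 8) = (c - 2)^2*(c + 1)*(c + 4)*(c - 4)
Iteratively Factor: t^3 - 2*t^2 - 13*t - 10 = (t - 5)*(t^2 + 3*t + 2) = (t - 5)*(t + 1)*(t + 2)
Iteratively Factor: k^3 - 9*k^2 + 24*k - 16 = (k - 1)*(k^2 - 8*k + 16) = (k - 4)*(k - 1)*(k - 4)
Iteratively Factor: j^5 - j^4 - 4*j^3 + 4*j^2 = (j - 2)*(j^4 + j^3 - 2*j^2) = (j - 2)*(j - 1)*(j^3 + 2*j^2) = j*(j - 2)*(j - 1)*(j^2 + 2*j) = j*(j - 2)*(j - 1)*(j + 2)*(j)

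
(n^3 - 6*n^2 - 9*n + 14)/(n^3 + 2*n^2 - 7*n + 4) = (n^2 - 5*n - 14)/(n^2 + 3*n - 4)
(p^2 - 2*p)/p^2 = (p - 2)/p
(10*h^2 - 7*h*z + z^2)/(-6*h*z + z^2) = (-10*h^2 + 7*h*z - z^2)/(z*(6*h - z))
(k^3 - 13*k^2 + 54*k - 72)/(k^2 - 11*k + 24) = (k^2 - 10*k + 24)/(k - 8)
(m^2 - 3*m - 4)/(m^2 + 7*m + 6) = (m - 4)/(m + 6)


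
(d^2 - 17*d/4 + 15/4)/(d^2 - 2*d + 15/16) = 4*(d - 3)/(4*d - 3)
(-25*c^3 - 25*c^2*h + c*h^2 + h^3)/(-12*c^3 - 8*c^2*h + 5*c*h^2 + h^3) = (25*c^2 - h^2)/(12*c^2 - 4*c*h - h^2)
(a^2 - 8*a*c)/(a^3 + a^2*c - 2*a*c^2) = (a - 8*c)/(a^2 + a*c - 2*c^2)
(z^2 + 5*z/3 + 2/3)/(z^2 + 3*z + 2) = (z + 2/3)/(z + 2)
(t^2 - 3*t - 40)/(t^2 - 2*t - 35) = (t - 8)/(t - 7)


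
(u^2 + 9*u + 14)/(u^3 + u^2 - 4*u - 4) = (u + 7)/(u^2 - u - 2)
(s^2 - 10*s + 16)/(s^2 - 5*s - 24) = (s - 2)/(s + 3)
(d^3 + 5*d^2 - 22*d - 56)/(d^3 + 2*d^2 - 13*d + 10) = (d^3 + 5*d^2 - 22*d - 56)/(d^3 + 2*d^2 - 13*d + 10)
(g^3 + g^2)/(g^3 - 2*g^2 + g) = g*(g + 1)/(g^2 - 2*g + 1)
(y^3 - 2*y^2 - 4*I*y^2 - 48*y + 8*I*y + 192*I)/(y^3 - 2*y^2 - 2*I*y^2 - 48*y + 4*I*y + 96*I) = (y - 4*I)/(y - 2*I)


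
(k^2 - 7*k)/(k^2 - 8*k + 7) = k/(k - 1)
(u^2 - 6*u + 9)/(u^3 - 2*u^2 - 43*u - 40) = (-u^2 + 6*u - 9)/(-u^3 + 2*u^2 + 43*u + 40)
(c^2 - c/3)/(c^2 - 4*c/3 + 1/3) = c/(c - 1)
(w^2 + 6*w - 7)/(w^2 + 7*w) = (w - 1)/w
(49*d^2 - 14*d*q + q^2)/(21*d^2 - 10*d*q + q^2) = (-7*d + q)/(-3*d + q)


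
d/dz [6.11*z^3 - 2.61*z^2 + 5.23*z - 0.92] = 18.33*z^2 - 5.22*z + 5.23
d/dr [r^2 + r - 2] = 2*r + 1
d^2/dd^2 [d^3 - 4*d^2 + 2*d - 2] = 6*d - 8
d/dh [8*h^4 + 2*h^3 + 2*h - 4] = 32*h^3 + 6*h^2 + 2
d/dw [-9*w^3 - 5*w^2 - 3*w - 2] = -27*w^2 - 10*w - 3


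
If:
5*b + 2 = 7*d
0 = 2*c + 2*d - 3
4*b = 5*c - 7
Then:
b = -13/106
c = 69/53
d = 21/106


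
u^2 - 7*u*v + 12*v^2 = (u - 4*v)*(u - 3*v)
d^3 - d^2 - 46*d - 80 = (d - 8)*(d + 2)*(d + 5)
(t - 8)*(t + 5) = t^2 - 3*t - 40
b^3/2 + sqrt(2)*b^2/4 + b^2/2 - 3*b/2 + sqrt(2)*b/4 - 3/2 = (b/2 + 1/2)*(b - sqrt(2))*(b + 3*sqrt(2)/2)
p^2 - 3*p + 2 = (p - 2)*(p - 1)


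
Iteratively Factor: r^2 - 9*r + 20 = (r - 4)*(r - 5)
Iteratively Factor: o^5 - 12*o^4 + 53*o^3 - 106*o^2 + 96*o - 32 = (o - 1)*(o^4 - 11*o^3 + 42*o^2 - 64*o + 32) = (o - 4)*(o - 1)*(o^3 - 7*o^2 + 14*o - 8) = (o - 4)^2*(o - 1)*(o^2 - 3*o + 2) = (o - 4)^2*(o - 2)*(o - 1)*(o - 1)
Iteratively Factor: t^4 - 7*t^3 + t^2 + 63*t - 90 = (t + 3)*(t^3 - 10*t^2 + 31*t - 30) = (t - 2)*(t + 3)*(t^2 - 8*t + 15) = (t - 5)*(t - 2)*(t + 3)*(t - 3)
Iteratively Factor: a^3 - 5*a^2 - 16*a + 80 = (a - 4)*(a^2 - a - 20) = (a - 4)*(a + 4)*(a - 5)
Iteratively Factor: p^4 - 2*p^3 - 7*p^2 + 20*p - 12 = (p - 2)*(p^3 - 7*p + 6) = (p - 2)*(p - 1)*(p^2 + p - 6) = (p - 2)*(p - 1)*(p + 3)*(p - 2)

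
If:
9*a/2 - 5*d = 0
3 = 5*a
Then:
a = 3/5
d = 27/50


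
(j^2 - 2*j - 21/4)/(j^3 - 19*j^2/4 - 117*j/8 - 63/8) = 2*(2*j - 7)/(4*j^2 - 25*j - 21)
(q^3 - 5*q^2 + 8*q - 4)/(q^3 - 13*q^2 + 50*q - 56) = (q^2 - 3*q + 2)/(q^2 - 11*q + 28)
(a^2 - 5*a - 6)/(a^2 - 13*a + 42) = (a + 1)/(a - 7)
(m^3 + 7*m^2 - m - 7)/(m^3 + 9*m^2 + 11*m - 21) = (m + 1)/(m + 3)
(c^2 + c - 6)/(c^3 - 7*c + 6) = 1/(c - 1)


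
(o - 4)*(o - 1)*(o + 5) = o^3 - 21*o + 20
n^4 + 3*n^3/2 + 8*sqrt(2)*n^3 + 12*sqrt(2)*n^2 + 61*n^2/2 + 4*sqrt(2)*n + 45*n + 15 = (n + 1/2)*(n + 1)*(n + 3*sqrt(2))*(n + 5*sqrt(2))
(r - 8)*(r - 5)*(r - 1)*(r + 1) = r^4 - 13*r^3 + 39*r^2 + 13*r - 40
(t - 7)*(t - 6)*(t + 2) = t^3 - 11*t^2 + 16*t + 84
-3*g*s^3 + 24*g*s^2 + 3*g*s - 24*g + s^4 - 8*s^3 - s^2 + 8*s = (-3*g + s)*(s - 8)*(s - 1)*(s + 1)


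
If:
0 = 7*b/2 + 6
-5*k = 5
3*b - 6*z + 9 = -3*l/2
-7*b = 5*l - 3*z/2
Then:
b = -12/7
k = -1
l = 726/259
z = 348/259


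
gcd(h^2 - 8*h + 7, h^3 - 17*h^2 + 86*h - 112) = h - 7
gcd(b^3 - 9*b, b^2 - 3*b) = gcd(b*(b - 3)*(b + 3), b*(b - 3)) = b^2 - 3*b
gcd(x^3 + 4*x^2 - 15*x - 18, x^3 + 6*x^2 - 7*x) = 1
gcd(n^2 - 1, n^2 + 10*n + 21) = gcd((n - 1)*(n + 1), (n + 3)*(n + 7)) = 1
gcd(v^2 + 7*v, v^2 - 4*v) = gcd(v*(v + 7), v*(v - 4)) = v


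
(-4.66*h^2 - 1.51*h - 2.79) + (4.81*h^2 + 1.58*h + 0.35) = 0.149999999999999*h^2 + 0.0700000000000001*h - 2.44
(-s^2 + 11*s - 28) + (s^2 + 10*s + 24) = 21*s - 4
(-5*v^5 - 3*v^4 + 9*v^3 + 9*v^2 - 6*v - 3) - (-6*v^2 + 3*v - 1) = -5*v^5 - 3*v^4 + 9*v^3 + 15*v^2 - 9*v - 2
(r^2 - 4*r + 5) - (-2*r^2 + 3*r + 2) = 3*r^2 - 7*r + 3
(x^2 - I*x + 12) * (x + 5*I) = x^3 + 4*I*x^2 + 17*x + 60*I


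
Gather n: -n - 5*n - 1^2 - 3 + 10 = 6 - 6*n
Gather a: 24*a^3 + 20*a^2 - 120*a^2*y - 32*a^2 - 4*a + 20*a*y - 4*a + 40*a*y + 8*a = 24*a^3 + a^2*(-120*y - 12) + 60*a*y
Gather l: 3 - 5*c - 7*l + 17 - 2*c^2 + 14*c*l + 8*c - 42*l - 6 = -2*c^2 + 3*c + l*(14*c - 49) + 14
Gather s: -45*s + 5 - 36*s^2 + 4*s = -36*s^2 - 41*s + 5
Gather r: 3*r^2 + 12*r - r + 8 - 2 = 3*r^2 + 11*r + 6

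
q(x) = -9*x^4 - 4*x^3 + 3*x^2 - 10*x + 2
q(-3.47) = -1064.90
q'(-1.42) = 60.36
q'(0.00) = -10.00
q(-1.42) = -2.89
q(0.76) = -8.63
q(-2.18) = -123.77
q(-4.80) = -4216.09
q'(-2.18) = 292.86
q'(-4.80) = 3666.03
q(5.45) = -8551.05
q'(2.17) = -421.35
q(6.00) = -12478.00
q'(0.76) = -28.17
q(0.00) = 2.00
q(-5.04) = -5166.47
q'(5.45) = -6161.36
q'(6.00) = -8182.00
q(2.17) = -246.01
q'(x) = -36*x^3 - 12*x^2 + 6*x - 10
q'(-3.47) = 1328.84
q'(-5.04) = 4263.81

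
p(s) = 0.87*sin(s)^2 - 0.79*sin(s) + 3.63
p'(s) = 1.74*sin(s)*cos(s) - 0.79*cos(s)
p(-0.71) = 4.51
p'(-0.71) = -1.46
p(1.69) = 3.70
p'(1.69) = -0.11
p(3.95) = 4.66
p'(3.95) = 1.41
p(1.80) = 3.69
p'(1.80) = -0.21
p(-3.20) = 3.59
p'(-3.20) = 0.69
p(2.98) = 3.53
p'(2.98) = 0.50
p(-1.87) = 5.18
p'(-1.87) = 0.72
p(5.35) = 4.83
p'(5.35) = -1.30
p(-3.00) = 3.76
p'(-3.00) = 1.03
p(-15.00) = 4.51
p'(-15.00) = 1.46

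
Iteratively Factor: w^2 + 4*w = (w)*(w + 4)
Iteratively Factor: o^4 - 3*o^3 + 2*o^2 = (o - 1)*(o^3 - 2*o^2) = o*(o - 1)*(o^2 - 2*o) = o^2*(o - 1)*(o - 2)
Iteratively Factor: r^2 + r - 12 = (r - 3)*(r + 4)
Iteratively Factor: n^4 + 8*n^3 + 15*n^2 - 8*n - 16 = (n + 4)*(n^3 + 4*n^2 - n - 4) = (n + 4)^2*(n^2 - 1) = (n - 1)*(n + 4)^2*(n + 1)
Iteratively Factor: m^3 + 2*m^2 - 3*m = (m - 1)*(m^2 + 3*m) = m*(m - 1)*(m + 3)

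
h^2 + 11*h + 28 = (h + 4)*(h + 7)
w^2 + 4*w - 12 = (w - 2)*(w + 6)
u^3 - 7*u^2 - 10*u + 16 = (u - 8)*(u - 1)*(u + 2)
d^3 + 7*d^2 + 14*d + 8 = (d + 1)*(d + 2)*(d + 4)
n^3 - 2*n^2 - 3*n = n*(n - 3)*(n + 1)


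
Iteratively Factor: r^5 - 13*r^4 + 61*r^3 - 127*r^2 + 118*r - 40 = (r - 5)*(r^4 - 8*r^3 + 21*r^2 - 22*r + 8) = (r - 5)*(r - 1)*(r^3 - 7*r^2 + 14*r - 8) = (r - 5)*(r - 4)*(r - 1)*(r^2 - 3*r + 2) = (r - 5)*(r - 4)*(r - 2)*(r - 1)*(r - 1)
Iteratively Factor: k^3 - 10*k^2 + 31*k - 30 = (k - 2)*(k^2 - 8*k + 15) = (k - 5)*(k - 2)*(k - 3)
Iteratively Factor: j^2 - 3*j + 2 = (j - 1)*(j - 2)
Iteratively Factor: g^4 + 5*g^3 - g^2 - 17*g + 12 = (g + 4)*(g^3 + g^2 - 5*g + 3) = (g - 1)*(g + 4)*(g^2 + 2*g - 3) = (g - 1)^2*(g + 4)*(g + 3)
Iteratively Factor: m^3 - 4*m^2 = (m - 4)*(m^2) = m*(m - 4)*(m)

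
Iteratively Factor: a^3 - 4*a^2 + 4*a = (a)*(a^2 - 4*a + 4) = a*(a - 2)*(a - 2)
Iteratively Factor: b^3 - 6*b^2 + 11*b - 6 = (b - 1)*(b^2 - 5*b + 6) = (b - 3)*(b - 1)*(b - 2)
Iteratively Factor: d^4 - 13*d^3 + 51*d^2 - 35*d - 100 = (d - 5)*(d^3 - 8*d^2 + 11*d + 20) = (d - 5)*(d - 4)*(d^2 - 4*d - 5) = (d - 5)^2*(d - 4)*(d + 1)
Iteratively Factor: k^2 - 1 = (k + 1)*(k - 1)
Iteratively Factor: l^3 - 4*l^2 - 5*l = (l)*(l^2 - 4*l - 5) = l*(l - 5)*(l + 1)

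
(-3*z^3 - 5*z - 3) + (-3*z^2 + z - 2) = -3*z^3 - 3*z^2 - 4*z - 5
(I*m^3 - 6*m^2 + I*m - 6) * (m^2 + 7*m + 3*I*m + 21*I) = I*m^5 - 9*m^4 + 7*I*m^4 - 63*m^3 - 17*I*m^3 - 9*m^2 - 119*I*m^2 - 63*m - 18*I*m - 126*I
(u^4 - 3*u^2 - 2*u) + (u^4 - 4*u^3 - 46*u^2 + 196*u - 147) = 2*u^4 - 4*u^3 - 49*u^2 + 194*u - 147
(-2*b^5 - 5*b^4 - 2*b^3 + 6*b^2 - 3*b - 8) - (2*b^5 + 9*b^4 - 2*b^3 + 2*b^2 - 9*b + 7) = -4*b^5 - 14*b^4 + 4*b^2 + 6*b - 15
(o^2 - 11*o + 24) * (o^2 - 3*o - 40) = o^4 - 14*o^3 + 17*o^2 + 368*o - 960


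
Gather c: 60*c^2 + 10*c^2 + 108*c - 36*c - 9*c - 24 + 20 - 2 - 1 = 70*c^2 + 63*c - 7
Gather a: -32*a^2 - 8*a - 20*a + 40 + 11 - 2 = -32*a^2 - 28*a + 49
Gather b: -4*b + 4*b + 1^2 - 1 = 0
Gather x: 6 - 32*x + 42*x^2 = 42*x^2 - 32*x + 6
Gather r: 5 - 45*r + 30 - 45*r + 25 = 60 - 90*r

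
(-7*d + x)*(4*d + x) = -28*d^2 - 3*d*x + x^2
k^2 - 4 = (k - 2)*(k + 2)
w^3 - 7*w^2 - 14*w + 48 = (w - 8)*(w - 2)*(w + 3)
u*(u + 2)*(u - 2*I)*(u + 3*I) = u^4 + 2*u^3 + I*u^3 + 6*u^2 + 2*I*u^2 + 12*u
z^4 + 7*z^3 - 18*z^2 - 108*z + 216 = (z - 3)*(z - 2)*(z + 6)^2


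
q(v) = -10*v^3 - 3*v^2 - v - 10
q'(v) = -30*v^2 - 6*v - 1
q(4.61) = -1058.09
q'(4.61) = -666.22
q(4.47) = -967.56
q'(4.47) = -627.25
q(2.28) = -146.40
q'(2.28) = -170.63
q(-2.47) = 124.86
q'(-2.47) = -169.21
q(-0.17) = -9.87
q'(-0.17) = -0.85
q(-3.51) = 388.99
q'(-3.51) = -349.54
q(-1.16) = 2.73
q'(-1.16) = -34.41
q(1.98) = -101.37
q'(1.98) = -130.49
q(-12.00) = 16850.00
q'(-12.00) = -4249.00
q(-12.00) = 16850.00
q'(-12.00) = -4249.00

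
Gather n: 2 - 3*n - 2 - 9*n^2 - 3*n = -9*n^2 - 6*n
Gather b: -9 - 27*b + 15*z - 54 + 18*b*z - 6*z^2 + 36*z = b*(18*z - 27) - 6*z^2 + 51*z - 63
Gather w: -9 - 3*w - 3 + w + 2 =-2*w - 10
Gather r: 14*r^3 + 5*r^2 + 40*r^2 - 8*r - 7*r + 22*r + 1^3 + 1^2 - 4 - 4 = 14*r^3 + 45*r^2 + 7*r - 6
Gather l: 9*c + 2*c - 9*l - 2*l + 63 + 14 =11*c - 11*l + 77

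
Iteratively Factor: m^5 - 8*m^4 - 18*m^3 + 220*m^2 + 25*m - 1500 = (m + 4)*(m^4 - 12*m^3 + 30*m^2 + 100*m - 375) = (m + 3)*(m + 4)*(m^3 - 15*m^2 + 75*m - 125) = (m - 5)*(m + 3)*(m + 4)*(m^2 - 10*m + 25) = (m - 5)^2*(m + 3)*(m + 4)*(m - 5)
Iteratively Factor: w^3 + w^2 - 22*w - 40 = (w + 2)*(w^2 - w - 20) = (w - 5)*(w + 2)*(w + 4)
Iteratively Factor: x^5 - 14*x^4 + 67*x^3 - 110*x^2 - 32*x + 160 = (x - 5)*(x^4 - 9*x^3 + 22*x^2 - 32) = (x - 5)*(x + 1)*(x^3 - 10*x^2 + 32*x - 32) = (x - 5)*(x - 2)*(x + 1)*(x^2 - 8*x + 16) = (x - 5)*(x - 4)*(x - 2)*(x + 1)*(x - 4)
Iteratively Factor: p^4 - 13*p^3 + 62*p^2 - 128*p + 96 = (p - 2)*(p^3 - 11*p^2 + 40*p - 48) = (p - 4)*(p - 2)*(p^2 - 7*p + 12) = (p - 4)^2*(p - 2)*(p - 3)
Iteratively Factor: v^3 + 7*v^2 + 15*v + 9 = (v + 3)*(v^2 + 4*v + 3) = (v + 1)*(v + 3)*(v + 3)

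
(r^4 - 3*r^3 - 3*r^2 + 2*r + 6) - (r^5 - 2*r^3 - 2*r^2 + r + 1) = -r^5 + r^4 - r^3 - r^2 + r + 5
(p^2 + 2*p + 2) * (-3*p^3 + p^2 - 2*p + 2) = -3*p^5 - 5*p^4 - 6*p^3 + 4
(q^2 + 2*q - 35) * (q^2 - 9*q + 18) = q^4 - 7*q^3 - 35*q^2 + 351*q - 630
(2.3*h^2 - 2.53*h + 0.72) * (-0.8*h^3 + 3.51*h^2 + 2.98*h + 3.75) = -1.84*h^5 + 10.097*h^4 - 2.6023*h^3 + 3.6128*h^2 - 7.3419*h + 2.7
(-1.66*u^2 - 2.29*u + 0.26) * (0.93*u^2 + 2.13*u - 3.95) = -1.5438*u^4 - 5.6655*u^3 + 1.9211*u^2 + 9.5993*u - 1.027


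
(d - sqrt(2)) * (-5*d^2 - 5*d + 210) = -5*d^3 - 5*d^2 + 5*sqrt(2)*d^2 + 5*sqrt(2)*d + 210*d - 210*sqrt(2)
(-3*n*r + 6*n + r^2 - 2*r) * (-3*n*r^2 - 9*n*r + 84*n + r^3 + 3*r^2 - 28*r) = 9*n^2*r^3 + 9*n^2*r^2 - 306*n^2*r + 504*n^2 - 6*n*r^4 - 6*n*r^3 + 204*n*r^2 - 336*n*r + r^5 + r^4 - 34*r^3 + 56*r^2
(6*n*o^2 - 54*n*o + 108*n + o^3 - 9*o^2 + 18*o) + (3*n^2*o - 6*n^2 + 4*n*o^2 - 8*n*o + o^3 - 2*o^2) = 3*n^2*o - 6*n^2 + 10*n*o^2 - 62*n*o + 108*n + 2*o^3 - 11*o^2 + 18*o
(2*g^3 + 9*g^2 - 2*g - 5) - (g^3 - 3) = g^3 + 9*g^2 - 2*g - 2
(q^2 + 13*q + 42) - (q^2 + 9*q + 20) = 4*q + 22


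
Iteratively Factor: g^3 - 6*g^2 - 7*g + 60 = (g + 3)*(g^2 - 9*g + 20) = (g - 4)*(g + 3)*(g - 5)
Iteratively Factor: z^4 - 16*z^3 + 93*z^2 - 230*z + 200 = (z - 4)*(z^3 - 12*z^2 + 45*z - 50) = (z - 5)*(z - 4)*(z^2 - 7*z + 10) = (z - 5)^2*(z - 4)*(z - 2)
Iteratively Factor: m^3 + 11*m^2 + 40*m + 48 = (m + 4)*(m^2 + 7*m + 12) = (m + 4)^2*(m + 3)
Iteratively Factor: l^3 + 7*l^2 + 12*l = (l)*(l^2 + 7*l + 12) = l*(l + 4)*(l + 3)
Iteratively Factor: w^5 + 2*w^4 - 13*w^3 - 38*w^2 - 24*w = (w + 3)*(w^4 - w^3 - 10*w^2 - 8*w) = (w + 1)*(w + 3)*(w^3 - 2*w^2 - 8*w) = w*(w + 1)*(w + 3)*(w^2 - 2*w - 8) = w*(w - 4)*(w + 1)*(w + 3)*(w + 2)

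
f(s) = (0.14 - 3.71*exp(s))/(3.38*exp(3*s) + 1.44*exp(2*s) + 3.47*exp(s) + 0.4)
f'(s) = (0.14 - 3.71*exp(s))*(-10.14*exp(3*s) - 2.88*exp(2*s) - 3.47*exp(s))/(3.38*exp(3*s) + 1.44*exp(2*s) + 3.47*exp(s) + 0.4)^2 - 3.71*exp(s)/(3.38*exp(3*s) + 1.44*exp(2*s) + 3.47*exp(s) + 0.4)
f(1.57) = -0.04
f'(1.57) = 0.08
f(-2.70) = -0.17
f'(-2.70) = -0.32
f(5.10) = -0.00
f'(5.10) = 0.00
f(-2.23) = -0.33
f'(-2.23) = -0.33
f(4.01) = -0.00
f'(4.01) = 0.00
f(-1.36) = -0.56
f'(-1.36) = -0.17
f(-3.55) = 0.07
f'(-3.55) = -0.23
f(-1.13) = -0.59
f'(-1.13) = -0.09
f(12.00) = 0.00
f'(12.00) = 0.00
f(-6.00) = 0.32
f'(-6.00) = -0.03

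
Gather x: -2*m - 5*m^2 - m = -5*m^2 - 3*m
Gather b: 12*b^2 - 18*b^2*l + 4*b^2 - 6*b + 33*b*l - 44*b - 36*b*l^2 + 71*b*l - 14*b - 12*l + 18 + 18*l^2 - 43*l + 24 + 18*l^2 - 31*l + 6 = b^2*(16 - 18*l) + b*(-36*l^2 + 104*l - 64) + 36*l^2 - 86*l + 48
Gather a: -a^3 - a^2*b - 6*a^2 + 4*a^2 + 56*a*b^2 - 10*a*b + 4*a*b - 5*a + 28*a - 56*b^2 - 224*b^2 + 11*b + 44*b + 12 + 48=-a^3 + a^2*(-b - 2) + a*(56*b^2 - 6*b + 23) - 280*b^2 + 55*b + 60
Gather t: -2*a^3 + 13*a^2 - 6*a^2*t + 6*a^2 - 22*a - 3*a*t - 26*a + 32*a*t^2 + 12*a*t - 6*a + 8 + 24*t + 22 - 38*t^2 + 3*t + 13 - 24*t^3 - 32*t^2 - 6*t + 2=-2*a^3 + 19*a^2 - 54*a - 24*t^3 + t^2*(32*a - 70) + t*(-6*a^2 + 9*a + 21) + 45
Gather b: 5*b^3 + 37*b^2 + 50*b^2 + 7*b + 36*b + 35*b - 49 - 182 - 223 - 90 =5*b^3 + 87*b^2 + 78*b - 544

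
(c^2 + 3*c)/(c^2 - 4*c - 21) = c/(c - 7)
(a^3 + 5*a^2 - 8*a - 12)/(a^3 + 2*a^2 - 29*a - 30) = (a - 2)/(a - 5)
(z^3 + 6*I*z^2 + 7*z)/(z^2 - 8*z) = (z^2 + 6*I*z + 7)/(z - 8)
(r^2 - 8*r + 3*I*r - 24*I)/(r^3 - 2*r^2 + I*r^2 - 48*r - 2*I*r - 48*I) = (r + 3*I)/(r^2 + r*(6 + I) + 6*I)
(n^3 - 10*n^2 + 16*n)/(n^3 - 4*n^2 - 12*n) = (-n^2 + 10*n - 16)/(-n^2 + 4*n + 12)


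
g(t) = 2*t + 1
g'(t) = 2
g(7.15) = 15.30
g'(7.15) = 2.00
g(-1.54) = -2.08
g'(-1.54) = 2.00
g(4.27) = 9.54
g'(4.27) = 2.00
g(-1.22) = -1.44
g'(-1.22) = 2.00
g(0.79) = 2.58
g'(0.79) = 2.00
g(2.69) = 6.38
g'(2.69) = 2.00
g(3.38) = 7.76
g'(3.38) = 2.00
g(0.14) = 1.28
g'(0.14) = 2.00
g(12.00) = 25.00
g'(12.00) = 2.00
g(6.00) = 13.00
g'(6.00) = 2.00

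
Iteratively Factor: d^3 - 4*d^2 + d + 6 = (d + 1)*(d^2 - 5*d + 6) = (d - 2)*(d + 1)*(d - 3)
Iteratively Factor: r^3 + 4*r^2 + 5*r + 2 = (r + 1)*(r^2 + 3*r + 2) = (r + 1)^2*(r + 2)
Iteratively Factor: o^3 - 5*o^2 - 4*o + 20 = (o + 2)*(o^2 - 7*o + 10) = (o - 2)*(o + 2)*(o - 5)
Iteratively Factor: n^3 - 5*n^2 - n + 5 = (n - 5)*(n^2 - 1) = (n - 5)*(n - 1)*(n + 1)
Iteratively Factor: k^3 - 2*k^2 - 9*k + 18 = (k - 2)*(k^2 - 9) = (k - 2)*(k + 3)*(k - 3)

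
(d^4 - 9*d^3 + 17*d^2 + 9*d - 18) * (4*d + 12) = 4*d^5 - 24*d^4 - 40*d^3 + 240*d^2 + 36*d - 216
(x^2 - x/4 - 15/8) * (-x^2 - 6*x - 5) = -x^4 - 23*x^3/4 - 13*x^2/8 + 25*x/2 + 75/8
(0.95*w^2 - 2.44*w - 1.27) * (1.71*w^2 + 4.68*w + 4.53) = 1.6245*w^4 + 0.2736*w^3 - 9.2874*w^2 - 16.9968*w - 5.7531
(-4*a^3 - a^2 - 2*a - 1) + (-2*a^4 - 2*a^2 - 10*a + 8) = -2*a^4 - 4*a^3 - 3*a^2 - 12*a + 7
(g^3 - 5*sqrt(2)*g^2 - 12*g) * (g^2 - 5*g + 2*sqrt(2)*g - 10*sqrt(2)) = g^5 - 5*g^4 - 3*sqrt(2)*g^4 - 32*g^3 + 15*sqrt(2)*g^3 - 24*sqrt(2)*g^2 + 160*g^2 + 120*sqrt(2)*g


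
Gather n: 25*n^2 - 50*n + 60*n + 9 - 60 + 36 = 25*n^2 + 10*n - 15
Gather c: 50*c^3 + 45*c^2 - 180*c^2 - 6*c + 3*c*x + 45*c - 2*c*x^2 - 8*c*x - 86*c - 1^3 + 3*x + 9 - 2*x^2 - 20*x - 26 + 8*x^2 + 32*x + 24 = 50*c^3 - 135*c^2 + c*(-2*x^2 - 5*x - 47) + 6*x^2 + 15*x + 6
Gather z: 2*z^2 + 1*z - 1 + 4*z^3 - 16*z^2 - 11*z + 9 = 4*z^3 - 14*z^2 - 10*z + 8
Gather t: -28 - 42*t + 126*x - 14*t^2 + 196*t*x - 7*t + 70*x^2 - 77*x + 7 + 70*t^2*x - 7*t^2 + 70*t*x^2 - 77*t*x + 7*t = t^2*(70*x - 21) + t*(70*x^2 + 119*x - 42) + 70*x^2 + 49*x - 21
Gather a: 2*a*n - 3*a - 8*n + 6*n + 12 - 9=a*(2*n - 3) - 2*n + 3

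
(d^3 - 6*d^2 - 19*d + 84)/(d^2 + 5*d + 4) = (d^2 - 10*d + 21)/(d + 1)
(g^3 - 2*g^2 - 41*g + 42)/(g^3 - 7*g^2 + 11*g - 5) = (g^2 - g - 42)/(g^2 - 6*g + 5)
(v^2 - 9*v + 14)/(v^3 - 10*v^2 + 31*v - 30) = (v - 7)/(v^2 - 8*v + 15)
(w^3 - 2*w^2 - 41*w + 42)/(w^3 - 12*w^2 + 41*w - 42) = (w^2 + 5*w - 6)/(w^2 - 5*w + 6)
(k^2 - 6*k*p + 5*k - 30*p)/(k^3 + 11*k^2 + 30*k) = (k - 6*p)/(k*(k + 6))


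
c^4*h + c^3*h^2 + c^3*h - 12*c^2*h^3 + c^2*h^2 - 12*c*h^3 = c*(c - 3*h)*(c + 4*h)*(c*h + h)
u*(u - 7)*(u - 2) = u^3 - 9*u^2 + 14*u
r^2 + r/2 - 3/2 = (r - 1)*(r + 3/2)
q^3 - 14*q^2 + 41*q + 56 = (q - 8)*(q - 7)*(q + 1)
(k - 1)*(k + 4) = k^2 + 3*k - 4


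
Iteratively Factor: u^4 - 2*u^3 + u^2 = (u - 1)*(u^3 - u^2) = (u - 1)^2*(u^2) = u*(u - 1)^2*(u)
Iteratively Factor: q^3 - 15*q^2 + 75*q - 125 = (q - 5)*(q^2 - 10*q + 25) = (q - 5)^2*(q - 5)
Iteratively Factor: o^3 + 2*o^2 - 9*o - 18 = (o + 3)*(o^2 - o - 6) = (o + 2)*(o + 3)*(o - 3)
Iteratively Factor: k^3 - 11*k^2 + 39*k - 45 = (k - 3)*(k^2 - 8*k + 15) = (k - 3)^2*(k - 5)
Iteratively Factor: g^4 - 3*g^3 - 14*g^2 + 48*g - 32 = (g - 1)*(g^3 - 2*g^2 - 16*g + 32) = (g - 4)*(g - 1)*(g^2 + 2*g - 8) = (g - 4)*(g - 2)*(g - 1)*(g + 4)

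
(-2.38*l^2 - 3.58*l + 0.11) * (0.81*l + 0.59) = -1.9278*l^3 - 4.304*l^2 - 2.0231*l + 0.0649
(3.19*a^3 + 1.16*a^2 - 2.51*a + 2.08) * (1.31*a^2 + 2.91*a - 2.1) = 4.1789*a^5 + 10.8025*a^4 - 6.6115*a^3 - 7.0153*a^2 + 11.3238*a - 4.368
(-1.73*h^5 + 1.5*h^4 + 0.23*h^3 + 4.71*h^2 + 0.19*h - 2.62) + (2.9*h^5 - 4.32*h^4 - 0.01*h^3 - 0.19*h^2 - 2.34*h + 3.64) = 1.17*h^5 - 2.82*h^4 + 0.22*h^3 + 4.52*h^2 - 2.15*h + 1.02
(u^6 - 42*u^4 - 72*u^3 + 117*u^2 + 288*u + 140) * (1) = u^6 - 42*u^4 - 72*u^3 + 117*u^2 + 288*u + 140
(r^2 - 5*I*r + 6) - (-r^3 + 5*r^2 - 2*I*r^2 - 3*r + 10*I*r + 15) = r^3 - 4*r^2 + 2*I*r^2 + 3*r - 15*I*r - 9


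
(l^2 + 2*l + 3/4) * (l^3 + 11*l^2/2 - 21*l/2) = l^5 + 15*l^4/2 + 5*l^3/4 - 135*l^2/8 - 63*l/8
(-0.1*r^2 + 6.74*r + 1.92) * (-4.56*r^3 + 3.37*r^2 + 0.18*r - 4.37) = 0.456*r^5 - 31.0714*r^4 + 13.9406*r^3 + 8.1206*r^2 - 29.1082*r - 8.3904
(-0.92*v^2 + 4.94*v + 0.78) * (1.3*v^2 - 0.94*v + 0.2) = -1.196*v^4 + 7.2868*v^3 - 3.8136*v^2 + 0.2548*v + 0.156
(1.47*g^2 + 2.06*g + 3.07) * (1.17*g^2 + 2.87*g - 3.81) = 1.7199*g^4 + 6.6291*g^3 + 3.9034*g^2 + 0.9623*g - 11.6967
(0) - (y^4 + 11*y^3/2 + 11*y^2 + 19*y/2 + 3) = -y^4 - 11*y^3/2 - 11*y^2 - 19*y/2 - 3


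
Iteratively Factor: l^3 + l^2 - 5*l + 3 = (l - 1)*(l^2 + 2*l - 3) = (l - 1)^2*(l + 3)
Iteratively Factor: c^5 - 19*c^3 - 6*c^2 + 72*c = (c - 2)*(c^4 + 2*c^3 - 15*c^2 - 36*c) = c*(c - 2)*(c^3 + 2*c^2 - 15*c - 36) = c*(c - 2)*(c + 3)*(c^2 - c - 12) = c*(c - 2)*(c + 3)^2*(c - 4)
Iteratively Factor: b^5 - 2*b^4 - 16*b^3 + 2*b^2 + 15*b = (b + 3)*(b^4 - 5*b^3 - b^2 + 5*b) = (b + 1)*(b + 3)*(b^3 - 6*b^2 + 5*b) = (b - 5)*(b + 1)*(b + 3)*(b^2 - b) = (b - 5)*(b - 1)*(b + 1)*(b + 3)*(b)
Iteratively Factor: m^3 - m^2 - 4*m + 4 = (m + 2)*(m^2 - 3*m + 2) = (m - 1)*(m + 2)*(m - 2)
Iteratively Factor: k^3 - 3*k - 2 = (k + 1)*(k^2 - k - 2) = (k - 2)*(k + 1)*(k + 1)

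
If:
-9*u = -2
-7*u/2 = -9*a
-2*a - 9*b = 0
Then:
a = 7/81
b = -14/729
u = 2/9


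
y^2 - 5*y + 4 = (y - 4)*(y - 1)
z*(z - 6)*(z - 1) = z^3 - 7*z^2 + 6*z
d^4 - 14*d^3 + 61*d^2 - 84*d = d*(d - 7)*(d - 4)*(d - 3)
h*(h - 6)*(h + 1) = h^3 - 5*h^2 - 6*h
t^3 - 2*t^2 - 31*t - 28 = (t - 7)*(t + 1)*(t + 4)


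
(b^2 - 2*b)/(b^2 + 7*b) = (b - 2)/(b + 7)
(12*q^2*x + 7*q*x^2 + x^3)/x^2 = 12*q^2/x + 7*q + x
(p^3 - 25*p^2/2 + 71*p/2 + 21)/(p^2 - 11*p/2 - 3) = p - 7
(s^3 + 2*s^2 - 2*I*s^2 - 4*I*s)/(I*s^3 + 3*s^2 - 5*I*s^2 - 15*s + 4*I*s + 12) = -s*(I*s^2 + 2*s*(1 + I) + 4)/(s^3 - s^2*(5 + 3*I) + s*(4 + 15*I) - 12*I)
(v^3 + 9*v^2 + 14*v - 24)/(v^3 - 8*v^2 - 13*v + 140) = (v^2 + 5*v - 6)/(v^2 - 12*v + 35)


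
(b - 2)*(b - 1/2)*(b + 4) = b^3 + 3*b^2/2 - 9*b + 4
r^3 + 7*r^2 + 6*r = r*(r + 1)*(r + 6)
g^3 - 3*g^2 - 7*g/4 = g*(g - 7/2)*(g + 1/2)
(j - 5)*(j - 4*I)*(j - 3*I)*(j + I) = j^4 - 5*j^3 - 6*I*j^3 - 5*j^2 + 30*I*j^2 + 25*j - 12*I*j + 60*I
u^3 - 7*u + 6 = (u - 2)*(u - 1)*(u + 3)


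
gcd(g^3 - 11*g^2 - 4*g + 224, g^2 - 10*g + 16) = g - 8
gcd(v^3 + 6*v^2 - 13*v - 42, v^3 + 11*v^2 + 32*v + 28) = v^2 + 9*v + 14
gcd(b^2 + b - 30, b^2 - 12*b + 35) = b - 5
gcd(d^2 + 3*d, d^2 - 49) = 1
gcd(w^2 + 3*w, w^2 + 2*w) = w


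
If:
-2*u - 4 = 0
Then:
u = -2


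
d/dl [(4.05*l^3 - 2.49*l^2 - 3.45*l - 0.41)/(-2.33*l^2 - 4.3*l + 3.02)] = (-9.4365*l^4 - 34.83*l^3 + 39.3615*l^2 - 16.9502*l - 12.182)/(5.4289*l^4 + 20.038*l^3 + 4.4168*l^2 - 25.972*l + 9.1204)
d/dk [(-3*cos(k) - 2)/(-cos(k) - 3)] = -7*sin(k)/(cos(k) + 3)^2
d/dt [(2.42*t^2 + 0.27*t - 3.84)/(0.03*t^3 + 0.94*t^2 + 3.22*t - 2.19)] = (-0.0726*t^4 - 0.0162000000000004*t^3 + 7.8842*t^2 - 3.3804*t + 11.7735)/(0.0009*t^6 + 0.0564*t^5 + 1.0768*t^4 + 5.9222*t^3 + 6.2512*t^2 - 14.1036*t + 4.7961)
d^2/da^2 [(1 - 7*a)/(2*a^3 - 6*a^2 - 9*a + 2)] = 6*(-28*a^5 + 92*a^4 - 158*a^3 + 74*a^2 - 34*a - 11)/(8*a^9 - 72*a^8 + 108*a^7 + 456*a^6 - 630*a^5 - 1458*a^4 - 57*a^3 + 414*a^2 - 108*a + 8)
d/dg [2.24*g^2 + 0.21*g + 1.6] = 4.48*g + 0.21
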